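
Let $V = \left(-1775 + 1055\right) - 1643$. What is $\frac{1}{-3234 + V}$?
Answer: $- \frac{1}{5597} \approx -0.00017867$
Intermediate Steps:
$V = -2363$ ($V = -720 - 1643 = -2363$)
$\frac{1}{-3234 + V} = \frac{1}{-3234 - 2363} = \frac{1}{-5597} = - \frac{1}{5597}$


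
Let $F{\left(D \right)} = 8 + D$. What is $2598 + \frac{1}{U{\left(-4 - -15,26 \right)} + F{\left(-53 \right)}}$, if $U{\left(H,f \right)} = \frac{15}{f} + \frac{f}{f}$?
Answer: $\frac{2933116}{1129} \approx 2598.0$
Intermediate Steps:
$U{\left(H,f \right)} = 1 + \frac{15}{f}$ ($U{\left(H,f \right)} = \frac{15}{f} + 1 = 1 + \frac{15}{f}$)
$2598 + \frac{1}{U{\left(-4 - -15,26 \right)} + F{\left(-53 \right)}} = 2598 + \frac{1}{\frac{15 + 26}{26} + \left(8 - 53\right)} = 2598 + \frac{1}{\frac{1}{26} \cdot 41 - 45} = 2598 + \frac{1}{\frac{41}{26} - 45} = 2598 + \frac{1}{- \frac{1129}{26}} = 2598 - \frac{26}{1129} = \frac{2933116}{1129}$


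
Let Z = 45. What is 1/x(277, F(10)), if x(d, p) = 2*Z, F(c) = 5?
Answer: 1/90 ≈ 0.011111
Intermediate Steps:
x(d, p) = 90 (x(d, p) = 2*45 = 90)
1/x(277, F(10)) = 1/90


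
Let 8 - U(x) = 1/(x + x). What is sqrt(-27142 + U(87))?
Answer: I*sqrt(821509158)/174 ≈ 164.72*I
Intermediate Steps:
U(x) = 8 - 1/(2*x) (U(x) = 8 - 1/(x + x) = 8 - 1/(2*x))
sqrt(-27142 + U(87)) = sqrt(-27142 + (8 - 1/2/87)) = sqrt(-27142 + (8 - 1/2*1/87)) = sqrt(-27142 + (8 - 1/174)) = sqrt(-27142 + 1391/174) = sqrt(-4721317/174) = I*sqrt(821509158)/174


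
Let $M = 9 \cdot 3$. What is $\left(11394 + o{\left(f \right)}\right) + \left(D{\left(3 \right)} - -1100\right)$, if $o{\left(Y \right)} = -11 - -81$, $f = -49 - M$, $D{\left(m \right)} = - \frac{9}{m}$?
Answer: $12561$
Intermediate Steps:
$M = 27$
$f = -76$ ($f = -49 - 27 = -76$)
$o{\left(Y \right)} = 70$ ($o{\left(Y \right)} = -11 + 81 = 70$)
$\left(11394 + o{\left(f \right)}\right) + \left(D{\left(3 \right)} - -1100\right) = \left(11394 + 70\right) - \left(-1100 + \frac{9}{3}\right) = 11464 + \left(\left(-9\right) \frac{1}{3} + 1100\right) = 11464 + \left(-3 + 1100\right) = 11464 + 1097 = 12561$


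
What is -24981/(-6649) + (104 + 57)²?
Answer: 172373710/6649 ≈ 25925.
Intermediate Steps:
-24981/(-6649) + (104 + 57)² = -24981*(-1/6649) + 161² = 24981/6649 + 25921 = 172373710/6649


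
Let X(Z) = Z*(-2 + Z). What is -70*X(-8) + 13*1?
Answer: -5587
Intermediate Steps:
-70*X(-8) + 13*1 = -(-560)*(-2 - 8) + 13*1 = -(-560)*(-10) + 13 = -70*80 + 13 = -5600 + 13 = -5587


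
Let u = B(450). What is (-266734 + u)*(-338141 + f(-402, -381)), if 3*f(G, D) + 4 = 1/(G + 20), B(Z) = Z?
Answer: 51594004873330/573 ≈ 9.0042e+10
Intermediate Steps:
u = 450
f(G, D) = -4/3 + 1/(3*(20 + G)) (f(G, D) = -4/3 + 1/(3*(G + 20)) = -4/3 + 1/(3*(20 + G)))
(-266734 + u)*(-338141 + f(-402, -381)) = (-266734 + 450)*(-338141 + (-79 - 4*(-402))/(3*(20 - 402))) = -266284*(-338141 + (⅓)*(-79 + 1608)/(-382)) = -266284*(-338141 + (⅓)*(-1/382)*1529) = -266284*(-338141 - 1529/1146) = -266284*(-387511115/1146) = 51594004873330/573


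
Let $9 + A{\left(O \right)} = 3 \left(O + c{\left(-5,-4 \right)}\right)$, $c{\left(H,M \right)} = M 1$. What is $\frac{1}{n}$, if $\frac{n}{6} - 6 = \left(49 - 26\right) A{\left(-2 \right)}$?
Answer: $- \frac{1}{3690} \approx -0.000271$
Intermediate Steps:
$c{\left(H,M \right)} = M$
$A{\left(O \right)} = -21 + 3 O$ ($A{\left(O \right)} = -9 + 3 \left(O - 4\right) = -9 + 3 \left(-4 + O\right) = -9 + \left(-12 + 3 O\right) = -21 + 3 O$)
$n = -3690$ ($n = 36 + 6 \left(49 - 26\right) \left(-21 + 3 \left(-2\right)\right) = 36 + 6 \cdot 23 \left(-21 - 6\right) = 36 + 6 \cdot 23 \left(-27\right) = 36 + 6 \left(-621\right) = 36 - 3726 = -3690$)
$\frac{1}{n} = \frac{1}{-3690} = - \frac{1}{3690}$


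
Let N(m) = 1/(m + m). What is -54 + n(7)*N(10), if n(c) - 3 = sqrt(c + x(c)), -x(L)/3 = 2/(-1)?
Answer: -1077/20 + sqrt(13)/20 ≈ -53.670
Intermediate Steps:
x(L) = 6 (x(L) = -6/(-1) = -6*(-1) = -3*(-2) = 6)
n(c) = 3 + sqrt(6 + c) (n(c) = 3 + sqrt(c + 6) = 3 + sqrt(6 + c))
N(m) = 1/(2*m)
-54 + n(7)*N(10) = -54 + (3 + sqrt(6 + 7))*((1/2)/10) = -54 + (3 + sqrt(13))*((1/2)*(1/10)) = -54 + (3 + sqrt(13))*(1/20) = -54 + (3/20 + sqrt(13)/20) = -1077/20 + sqrt(13)/20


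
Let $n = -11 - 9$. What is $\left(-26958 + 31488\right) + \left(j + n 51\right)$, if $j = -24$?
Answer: $3486$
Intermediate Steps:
$n = -20$
$\left(-26958 + 31488\right) + \left(j + n 51\right) = \left(-26958 + 31488\right) - 1044 = 4530 - 1044 = 3486$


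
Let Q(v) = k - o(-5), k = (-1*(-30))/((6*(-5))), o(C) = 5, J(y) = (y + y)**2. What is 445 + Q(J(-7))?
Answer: 439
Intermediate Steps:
J(y) = 4*y**2 (J(y) = (2*y)**2 = 4*y**2)
k = -1 (k = 30/(-30) = 30*(-1/30) = -1)
Q(v) = -6 (Q(v) = -1 - 1*5 = -1 - 5 = -6)
445 + Q(J(-7)) = 445 - 6 = 439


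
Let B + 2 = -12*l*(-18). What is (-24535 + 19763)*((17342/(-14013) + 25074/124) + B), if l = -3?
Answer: 930821841478/434403 ≈ 2.1428e+6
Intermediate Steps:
B = -650 (B = -2 - 12*(-3)*(-18) = -2 + 36*(-18) = -2 - 648 = -650)
(-24535 + 19763)*((17342/(-14013) + 25074/124) + B) = (-24535 + 19763)*((17342/(-14013) + 25074/124) - 650) = -4772*((17342*(-1/14013) + 25074*(1/124)) - 650) = -4772*((-17342/14013 + 12537/62) - 650) = -4772*(174605777/868806 - 650) = -4772*(-390118123/868806) = 930821841478/434403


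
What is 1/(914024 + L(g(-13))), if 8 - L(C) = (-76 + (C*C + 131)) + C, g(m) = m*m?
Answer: 1/885247 ≈ 1.1296e-6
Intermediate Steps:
g(m) = m²
L(C) = -47 - C - C² (L(C) = 8 - ((-76 + (C*C + 131)) + C) = 8 - ((-76 + (C² + 131)) + C) = 8 - ((-76 + (131 + C²)) + C) = 8 - ((55 + C²) + C) = 8 - (55 + C + C²) = 8 + (-55 - C - C²) = -47 - C - C²)
1/(914024 + L(g(-13))) = 1/(914024 + (-47 - 1*(-13)² - ((-13)²)²)) = 1/(914024 + (-47 - 1*169 - 1*169²)) = 1/(914024 + (-47 - 169 - 1*28561)) = 1/(914024 + (-47 - 169 - 28561)) = 1/(914024 - 28777) = 1/885247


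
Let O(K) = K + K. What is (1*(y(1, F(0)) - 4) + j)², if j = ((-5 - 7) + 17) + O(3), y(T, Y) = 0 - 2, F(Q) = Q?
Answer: 25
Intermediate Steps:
O(K) = 2*K
y(T, Y) = -2
j = 11 (j = ((-5 - 7) + 17) + 2*3 = (-12 + 17) + 6 = 5 + 6 = 11)
(1*(y(1, F(0)) - 4) + j)² = (1*(-2 - 4) + 11)² = (1*(-6) + 11)² = (-6 + 11)² = 5² = 25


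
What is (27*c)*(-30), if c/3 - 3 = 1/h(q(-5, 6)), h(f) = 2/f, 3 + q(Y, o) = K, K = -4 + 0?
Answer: 1215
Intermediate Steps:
K = -4
q(Y, o) = -7 (q(Y, o) = -3 - 4 = -7)
c = -3/2 (c = 9 + 3/((2/(-7))) = 9 + 3/((2*(-⅐))) = 9 + 3/(-2/7) = 9 + 3*(-7/2) = 9 - 21/2 = -3/2 ≈ -1.5000)
(27*c)*(-30) = (27*(-3/2))*(-30) = -81/2*(-30) = 1215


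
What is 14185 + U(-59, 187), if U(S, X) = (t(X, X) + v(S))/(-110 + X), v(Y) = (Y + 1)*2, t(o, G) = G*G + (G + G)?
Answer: 1127472/77 ≈ 14643.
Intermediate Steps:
t(o, G) = G**2 + 2*G
v(Y) = 2 + 2*Y (v(Y) = (1 + Y)*2 = 2 + 2*Y)
U(S, X) = (2 + 2*S + X*(2 + X))/(-110 + X) (U(S, X) = (X*(2 + X) + (2 + 2*S))/(-110 + X) = (2 + 2*S + X*(2 + X))/(-110 + X))
14185 + U(-59, 187) = 14185 + (2 + 2*(-59) + 187*(2 + 187))/(-110 + 187) = 14185 + (2 - 118 + 187*189)/77 = 14185 + (2 - 118 + 35343)/77 = 14185 + (1/77)*35227 = 14185 + 35227/77 = 1127472/77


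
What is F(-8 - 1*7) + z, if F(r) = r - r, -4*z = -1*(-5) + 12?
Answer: -17/4 ≈ -4.2500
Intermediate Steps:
z = -17/4 (z = -(-1*(-5) + 12)/4 = -(5 + 12)/4 = -¼*17 = -17/4 ≈ -4.2500)
F(r) = 0
F(-8 - 1*7) + z = 0 - 17/4 = -17/4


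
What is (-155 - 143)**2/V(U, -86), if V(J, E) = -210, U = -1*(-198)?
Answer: -44402/105 ≈ -422.88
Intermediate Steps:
U = 198
(-155 - 143)**2/V(U, -86) = (-155 - 143)**2/(-210) = (-298)**2*(-1/210) = 88804*(-1/210) = -44402/105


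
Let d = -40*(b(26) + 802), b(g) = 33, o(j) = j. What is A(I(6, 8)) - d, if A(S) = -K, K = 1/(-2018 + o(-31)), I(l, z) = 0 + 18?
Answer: 68436601/2049 ≈ 33400.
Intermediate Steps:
I(l, z) = 18
K = -1/2049 (K = 1/(-2018 - 31) = 1/(-2049) = -1/2049 ≈ -0.00048804)
d = -33400 (d = -40*(33 + 802) = -40*835 = -33400)
A(S) = 1/2049 (A(S) = -1*(-1/2049) = 1/2049)
A(I(6, 8)) - d = 1/2049 - 1*(-33400) = 1/2049 + 33400 = 68436601/2049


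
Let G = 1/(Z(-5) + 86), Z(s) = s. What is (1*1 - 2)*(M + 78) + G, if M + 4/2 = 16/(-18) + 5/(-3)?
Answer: -5948/81 ≈ -73.432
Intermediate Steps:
M = -41/9 (M = -2 + (16/(-18) + 5/(-3)) = -2 + (16*(-1/18) + 5*(-⅓)) = -2 + (-8/9 - 5/3) = -2 - 23/9 = -41/9 ≈ -4.5556)
G = 1/81 (G = 1/(-5 + 86) = 1/81 ≈ 0.012346)
(1*1 - 2)*(M + 78) + G = (1*1 - 2)*(-41/9 + 78) + 1/81 = (1 - 2)*(661/9) + 1/81 = -1*661/9 + 1/81 = -661/9 + 1/81 = -5948/81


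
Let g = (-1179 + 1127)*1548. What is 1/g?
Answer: -1/80496 ≈ -1.2423e-5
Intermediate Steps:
g = -80496 (g = -52*1548 = -80496)
1/g = 1/(-80496) = -1/80496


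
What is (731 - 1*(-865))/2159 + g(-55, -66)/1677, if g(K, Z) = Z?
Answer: 844666/1206881 ≈ 0.69987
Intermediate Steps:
(731 - 1*(-865))/2159 + g(-55, -66)/1677 = (731 - 1*(-865))/2159 - 66/1677 = (731 + 865)*(1/2159) - 66*1/1677 = 1596*(1/2159) - 22/559 = 1596/2159 - 22/559 = 844666/1206881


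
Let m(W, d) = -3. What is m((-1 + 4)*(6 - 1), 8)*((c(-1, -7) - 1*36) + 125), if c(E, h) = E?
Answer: -264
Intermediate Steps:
m((-1 + 4)*(6 - 1), 8)*((c(-1, -7) - 1*36) + 125) = -3*((-1 - 1*36) + 125) = -3*((-1 - 36) + 125) = -3*(-37 + 125) = -3*88 = -264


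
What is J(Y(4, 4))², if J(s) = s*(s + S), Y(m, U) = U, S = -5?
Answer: 16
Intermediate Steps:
J(s) = s*(-5 + s) (J(s) = s*(s - 5) = s*(-5 + s))
J(Y(4, 4))² = (4*(-5 + 4))² = (4*(-1))² = (-4)² = 16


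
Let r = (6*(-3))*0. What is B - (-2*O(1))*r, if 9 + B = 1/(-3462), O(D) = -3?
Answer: -31159/3462 ≈ -9.0003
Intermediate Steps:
r = 0 (r = -18*0 = 0)
B = -31159/3462 (B = -9 + 1/(-3462) = -9 - 1/3462 = -31159/3462 ≈ -9.0003)
B - (-2*O(1))*r = -31159/3462 - (-2*(-3))*0 = -31159/3462 - 6*0 = -31159/3462 - 1*0 = -31159/3462 + 0 = -31159/3462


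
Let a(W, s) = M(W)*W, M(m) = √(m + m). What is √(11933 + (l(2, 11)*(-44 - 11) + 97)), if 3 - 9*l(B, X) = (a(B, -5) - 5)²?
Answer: 104*√10/3 ≈ 109.63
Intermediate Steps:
M(m) = √2*√m (M(m) = √(2*m) = √2*√m)
a(W, s) = √2*W^(3/2) (a(W, s) = (√2*√W)*W = √2*W^(3/2))
l(B, X) = ⅓ - (-5 + √2*B^(3/2))²/9 (l(B, X) = ⅓ - (√2*B^(3/2) - 5)²/9 = ⅓ - (-5 + √2*B^(3/2))²/9)
√(11933 + (l(2, 11)*(-44 - 11) + 97)) = √(11933 + ((⅓ - (-5 + √2*2^(3/2))²/9)*(-44 - 11) + 97)) = √(11933 + ((⅓ - (-5 + √2*(2*√2))²/9)*(-55) + 97)) = √(11933 + ((⅓ - (-5 + 4)²/9)*(-55) + 97)) = √(11933 + ((⅓ - ⅑*(-1)²)*(-55) + 97)) = √(11933 + ((⅓ - ⅑*1)*(-55) + 97)) = √(11933 + ((⅓ - ⅑)*(-55) + 97)) = √(11933 + ((2/9)*(-55) + 97)) = √(11933 + (-110/9 + 97)) = √(11933 + 763/9) = √(108160/9) = 104*√10/3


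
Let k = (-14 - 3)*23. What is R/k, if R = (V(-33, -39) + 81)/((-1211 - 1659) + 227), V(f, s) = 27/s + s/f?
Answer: 11653/147778059 ≈ 7.8855e-5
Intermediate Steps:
k = -391 (k = -17*23 = -391)
R = -11653/377949 (R = ((27/(-39) - 39/(-33)) + 81)/((-1211 - 1659) + 227) = ((27*(-1/39) - 39*(-1/33)) + 81)/(-2870 + 227) = ((-9/13 + 13/11) + 81)/(-2643) = (70/143 + 81)*(-1/2643) = (11653/143)*(-1/2643) = -11653/377949 ≈ -0.030832)
R/k = -11653/377949/(-391) = -11653/377949*(-1/391) = 11653/147778059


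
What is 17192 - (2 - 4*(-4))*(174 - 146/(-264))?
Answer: 309101/22 ≈ 14050.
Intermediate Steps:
17192 - (2 - 4*(-4))*(174 - 146/(-264)) = 17192 - (2 + 16)*(174 - 146*(-1/264)) = 17192 - 18*(174 + 73/132) = 17192 - 18*23041/132 = 17192 - 1*69123/22 = 17192 - 69123/22 = 309101/22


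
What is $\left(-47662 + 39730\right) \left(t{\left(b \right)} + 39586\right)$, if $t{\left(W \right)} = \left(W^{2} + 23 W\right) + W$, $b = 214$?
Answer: $-717988776$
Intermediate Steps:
$t{\left(W \right)} = W^{2} + 24 W$
$\left(-47662 + 39730\right) \left(t{\left(b \right)} + 39586\right) = \left(-47662 + 39730\right) \left(214 \left(24 + 214\right) + 39586\right) = - 7932 \left(214 \cdot 238 + 39586\right) = - 7932 \left(50932 + 39586\right) = \left(-7932\right) 90518 = -717988776$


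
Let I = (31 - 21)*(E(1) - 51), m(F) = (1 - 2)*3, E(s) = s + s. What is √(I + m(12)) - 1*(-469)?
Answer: 469 + I*√493 ≈ 469.0 + 22.204*I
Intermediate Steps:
E(s) = 2*s
m(F) = -3 (m(F) = -1*3 = -3)
I = -490 (I = (31 - 21)*(2*1 - 51) = 10*(2 - 51) = 10*(-49) = -490)
√(I + m(12)) - 1*(-469) = √(-490 - 3) - 1*(-469) = √(-493) + 469 = I*√493 + 469 = 469 + I*√493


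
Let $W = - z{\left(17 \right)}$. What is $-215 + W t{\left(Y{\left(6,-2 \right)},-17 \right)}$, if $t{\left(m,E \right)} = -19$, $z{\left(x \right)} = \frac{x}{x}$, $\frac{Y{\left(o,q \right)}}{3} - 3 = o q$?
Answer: $-196$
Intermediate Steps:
$Y{\left(o,q \right)} = 9 + 3 o q$
$z{\left(x \right)} = 1$
$W = -1$ ($W = \left(-1\right) 1 = -1$)
$-215 + W t{\left(Y{\left(6,-2 \right)},-17 \right)} = -215 - -19 = -215 + 19 = -196$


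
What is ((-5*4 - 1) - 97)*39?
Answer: -4602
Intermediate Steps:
((-5*4 - 1) - 97)*39 = ((-20 - 1) - 97)*39 = (-21 - 97)*39 = -118*39 = -4602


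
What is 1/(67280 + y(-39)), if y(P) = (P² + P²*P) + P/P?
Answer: 1/9483 ≈ 0.00010545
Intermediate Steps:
y(P) = 1 + P² + P³ (y(P) = (P² + P³) + 1 = 1 + P² + P³)
1/(67280 + y(-39)) = 1/(67280 + (1 + (-39)² + (-39)³)) = 1/(67280 + (1 + 1521 - 59319)) = 1/(67280 - 57797) = 1/9483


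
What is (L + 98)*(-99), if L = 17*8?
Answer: -23166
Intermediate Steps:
L = 136
(L + 98)*(-99) = (136 + 98)*(-99) = 234*(-99) = -23166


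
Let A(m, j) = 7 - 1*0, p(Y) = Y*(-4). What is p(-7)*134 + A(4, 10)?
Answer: 3759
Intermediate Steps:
p(Y) = -4*Y
A(m, j) = 7 (A(m, j) = 7 + 0 = 7)
p(-7)*134 + A(4, 10) = -4*(-7)*134 + 7 = 28*134 + 7 = 3752 + 7 = 3759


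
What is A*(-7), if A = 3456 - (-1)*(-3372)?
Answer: -588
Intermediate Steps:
A = 84 (A = 3456 - 1*3372 = 3456 - 3372 = 84)
A*(-7) = 84*(-7) = -588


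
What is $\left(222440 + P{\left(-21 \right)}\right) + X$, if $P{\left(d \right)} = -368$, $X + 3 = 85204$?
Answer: $307273$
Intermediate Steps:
$X = 85201$ ($X = -3 + 85204 = 85201$)
$\left(222440 + P{\left(-21 \right)}\right) + X = \left(222440 - 368\right) + 85201 = 222072 + 85201 = 307273$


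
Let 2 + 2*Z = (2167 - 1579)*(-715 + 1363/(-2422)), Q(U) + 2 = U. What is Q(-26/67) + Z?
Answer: -2438501122/11591 ≈ -2.1038e+5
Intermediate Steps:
Q(U) = -2 + U
Z = -36395126/173 (Z = -1 + ((2167 - 1579)*(-715 + 1363/(-2422)))/2 = -1 + (588*(-715 + 1363*(-1/2422)))/2 = -1 + (588*(-715 - 1363/2422))/2 = -1 + (588*(-1733093/2422))/2 = -1 + (1/2)*(-72789906/173) = -1 - 36394953/173 = -36395126/173 ≈ -2.1038e+5)
Q(-26/67) + Z = (-2 - 26/67) - 36395126/173 = -160/67 - 36395126/173 = -2438501122/11591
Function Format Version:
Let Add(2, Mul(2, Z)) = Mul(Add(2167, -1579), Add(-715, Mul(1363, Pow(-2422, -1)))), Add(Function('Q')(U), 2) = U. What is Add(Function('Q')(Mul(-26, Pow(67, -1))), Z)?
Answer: Rational(-2438501122, 11591) ≈ -2.1038e+5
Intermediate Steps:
Function('Q')(U) = Add(-2, U)
Z = Rational(-36395126, 173) (Z = Add(-1, Mul(Rational(1, 2), Mul(Add(2167, -1579), Add(-715, Mul(1363, Pow(-2422, -1)))))) = Add(-1, Mul(Rational(1, 2), Mul(588, Add(-715, Mul(1363, Rational(-1, 2422)))))) = Add(-1, Mul(Rational(1, 2), Mul(588, Add(-715, Rational(-1363, 2422))))) = Add(-1, Mul(Rational(1, 2), Mul(588, Rational(-1733093, 2422)))) = Add(-1, Mul(Rational(1, 2), Rational(-72789906, 173))) = Add(-1, Rational(-36394953, 173)) = Rational(-36395126, 173) ≈ -2.1038e+5)
Add(Function('Q')(Mul(-26, Pow(67, -1))), Z) = Add(Add(-2, Mul(-26, Pow(67, -1))), Rational(-36395126, 173)) = Add(Add(-2, Mul(-26, Rational(1, 67))), Rational(-36395126, 173)) = Add(Add(-2, Rational(-26, 67)), Rational(-36395126, 173)) = Add(Rational(-160, 67), Rational(-36395126, 173)) = Rational(-2438501122, 11591)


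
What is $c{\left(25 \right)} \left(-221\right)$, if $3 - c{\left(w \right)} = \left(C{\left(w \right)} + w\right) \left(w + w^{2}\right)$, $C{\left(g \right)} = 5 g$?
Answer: $21546837$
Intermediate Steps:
$c{\left(w \right)} = 3 - 6 w \left(w + w^{2}\right)$ ($c{\left(w \right)} = 3 - \left(5 w + w\right) \left(w + w^{2}\right) = 3 - 6 w \left(w + w^{2}\right)$)
$c{\left(25 \right)} \left(-221\right) = \left(3 - 6 \cdot 25^{2} - 6 \cdot 25^{3}\right) \left(-221\right) = \left(3 - 3750 - 93750\right) \left(-221\right) = \left(-97497\right) \left(-221\right) = 21546837$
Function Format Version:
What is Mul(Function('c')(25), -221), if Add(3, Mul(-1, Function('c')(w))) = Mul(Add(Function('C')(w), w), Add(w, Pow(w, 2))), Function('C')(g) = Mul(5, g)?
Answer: 21546837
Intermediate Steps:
Function('c')(w) = Add(3, Mul(-6, w, Add(w, Pow(w, 2)))) (Function('c')(w) = Add(3, Mul(-1, Mul(Add(Mul(5, w), w), Add(w, Pow(w, 2))))) = Add(3, Mul(-1, Mul(Mul(6, w), Add(w, Pow(w, 2))))) = Add(3, Mul(-1, Mul(6, w, Add(w, Pow(w, 2))))) = Add(3, Mul(-6, w, Add(w, Pow(w, 2)))))
Mul(Function('c')(25), -221) = Mul(Add(3, Mul(-6, Pow(25, 2)), Mul(-6, Pow(25, 3))), -221) = Mul(Add(3, Mul(-6, 625), Mul(-6, 15625)), -221) = Mul(Add(3, -3750, -93750), -221) = Mul(-97497, -221) = 21546837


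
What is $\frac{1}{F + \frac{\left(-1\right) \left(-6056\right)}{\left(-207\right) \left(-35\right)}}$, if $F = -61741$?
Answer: $- \frac{7245}{447307489} \approx -1.6197 \cdot 10^{-5}$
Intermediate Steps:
$\frac{1}{F + \frac{\left(-1\right) \left(-6056\right)}{\left(-207\right) \left(-35\right)}} = \frac{1}{-61741 + \frac{\left(-1\right) \left(-6056\right)}{\left(-207\right) \left(-35\right)}} = \frac{1}{-61741 + \frac{6056}{7245}} = \frac{1}{- \frac{447307489}{7245}} = - \frac{7245}{447307489}$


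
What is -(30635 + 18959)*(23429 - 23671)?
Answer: 12001748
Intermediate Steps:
-(30635 + 18959)*(23429 - 23671) = -49594*(-242) = -1*(-12001748) = 12001748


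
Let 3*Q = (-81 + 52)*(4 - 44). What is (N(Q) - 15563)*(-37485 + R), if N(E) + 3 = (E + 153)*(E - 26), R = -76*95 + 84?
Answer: -71914059344/9 ≈ -7.9905e+9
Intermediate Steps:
R = -7136 (R = -7220 + 84 = -7136)
Q = 1160/3 (Q = ((-81 + 52)*(4 - 44))/3 = (-29*(-40))/3 = (⅓)*1160 = 1160/3 ≈ 386.67)
N(E) = -3 + (-26 + E)*(153 + E) (N(E) = -3 + (E + 153)*(E - 26) = -3 + (153 + E)*(-26 + E) = -3 + (-26 + E)*(153 + E))
(N(Q) - 15563)*(-37485 + R) = ((-3981 + (1160/3)² + 127*(1160/3)) - 15563)*(-37485 - 7136) = ((-3981 + 1345600/9 + 147320/3) - 15563)*(-44621) = (1751731/9 - 15563)*(-44621) = (1611664/9)*(-44621) = -71914059344/9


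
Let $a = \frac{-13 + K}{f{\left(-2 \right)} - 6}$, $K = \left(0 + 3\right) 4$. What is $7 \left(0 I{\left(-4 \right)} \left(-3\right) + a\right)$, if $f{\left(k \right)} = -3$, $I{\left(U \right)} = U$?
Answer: $\frac{7}{9} \approx 0.77778$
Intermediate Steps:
$K = 12$ ($K = 3 \cdot 4 = 12$)
$a = \frac{1}{9}$ ($a = \frac{-13 + 12}{-3 - 6} = - \frac{1}{-9} = \left(-1\right) \left(- \frac{1}{9}\right) = \frac{1}{9} \approx 0.11111$)
$7 \left(0 I{\left(-4 \right)} \left(-3\right) + a\right) = 7 \left(0 \left(-4\right) \left(-3\right) + \frac{1}{9}\right) = 7 \left(0 \left(-3\right) + \frac{1}{9}\right) = 7 \left(0 + \frac{1}{9}\right) = 7 \cdot \frac{1}{9} = \frac{7}{9}$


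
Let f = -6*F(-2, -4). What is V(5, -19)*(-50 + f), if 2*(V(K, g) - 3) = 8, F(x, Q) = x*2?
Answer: -182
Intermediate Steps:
F(x, Q) = 2*x
V(K, g) = 7 (V(K, g) = 3 + (½)*8 = 3 + 4 = 7)
f = 24 (f = -12*(-2) = -6*(-4) = 24)
V(5, -19)*(-50 + f) = 7*(-50 + 24) = 7*(-26) = -182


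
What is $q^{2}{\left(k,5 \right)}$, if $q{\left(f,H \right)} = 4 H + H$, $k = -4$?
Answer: $625$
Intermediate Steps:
$q{\left(f,H \right)} = 5 H$
$q^{2}{\left(k,5 \right)} = \left(5 \cdot 5\right)^{2} = 25^{2} = 625$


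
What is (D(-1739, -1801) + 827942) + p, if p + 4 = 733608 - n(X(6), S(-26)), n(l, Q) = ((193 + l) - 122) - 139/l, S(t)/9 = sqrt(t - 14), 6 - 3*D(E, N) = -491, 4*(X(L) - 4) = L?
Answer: 103069589/66 ≈ 1.5617e+6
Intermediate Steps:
X(L) = 4 + L/4
D(E, N) = 497/3 (D(E, N) = 2 - 1/3*(-491) = 2 + 491/3 = 497/3)
S(t) = 9*sqrt(-14 + t) (S(t) = 9*sqrt(t - 14) = 9*sqrt(-14 + t))
n(l, Q) = 71 + l - 139/l (n(l, Q) = (71 + l) - 139/l = 71 + l - 139/l)
p = 16138161/22 (p = -4 + (733608 - (71 + (4 + (1/4)*6) - 139/(4 + (1/4)*6))) = -4 + (733608 - (71 + (4 + 3/2) - 139/(4 + 3/2))) = -4 + (733608 - (71 + 11/2 - 139/11/2)) = -4 + (733608 - (71 + 11/2 - 139*2/11)) = -4 + (733608 - (71 + 11/2 - 278/11)) = -4 + (733608 - 1*1127/22) = -4 + (733608 - 1127/22) = -4 + 16138249/22 = 16138161/22 ≈ 7.3355e+5)
(D(-1739, -1801) + 827942) + p = (497/3 + 827942) + 16138161/22 = 2484323/3 + 16138161/22 = 103069589/66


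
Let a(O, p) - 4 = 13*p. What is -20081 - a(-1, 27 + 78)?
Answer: -21450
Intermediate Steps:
a(O, p) = 4 + 13*p
-20081 - a(-1, 27 + 78) = -20081 - (4 + 13*(27 + 78)) = -20081 - (4 + 13*105) = -20081 - (4 + 1365) = -20081 - 1*1369 = -20081 - 1369 = -21450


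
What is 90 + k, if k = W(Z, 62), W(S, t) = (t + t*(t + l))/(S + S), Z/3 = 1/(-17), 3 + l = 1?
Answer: -31877/3 ≈ -10626.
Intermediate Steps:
l = -2 (l = -3 + 1 = -2)
Z = -3/17 (Z = 3/(-17) = 3*(-1/17) = -3/17 ≈ -0.17647)
W(S, t) = (t + t*(-2 + t))/(2*S) (W(S, t) = (t + t*(t - 2))/(S + S) = (t + t*(-2 + t))/((2*S)) = (t + t*(-2 + t))*(1/(2*S)) = (t + t*(-2 + t))/(2*S))
k = -32147/3 (k = (1/2)*62*(-1 + 62)/(-3/17) = (1/2)*62*(-17/3)*61 = -32147/3 ≈ -10716.)
90 + k = 90 - 32147/3 = -31877/3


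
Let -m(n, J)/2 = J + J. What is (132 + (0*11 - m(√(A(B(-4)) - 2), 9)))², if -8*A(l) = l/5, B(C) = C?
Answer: 28224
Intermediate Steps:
A(l) = -l/40 (A(l) = -l/(8*5) = -l/40)
m(n, J) = -4*J (m(n, J) = -2*(J + J) = -4*J)
(132 + (0*11 - m(√(A(B(-4)) - 2), 9)))² = (132 + (0*11 - (-4)*9))² = (132 + (0 - 1*(-36)))² = (132 + (0 + 36))² = (132 + 36)² = 168² = 28224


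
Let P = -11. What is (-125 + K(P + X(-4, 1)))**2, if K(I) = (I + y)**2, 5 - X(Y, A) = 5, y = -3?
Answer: 5041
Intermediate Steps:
X(Y, A) = 0 (X(Y, A) = 5 - 1*5 = 5 - 5 = 0)
K(I) = (-3 + I)**2 (K(I) = (I - 3)**2 = (-3 + I)**2)
(-125 + K(P + X(-4, 1)))**2 = (-125 + (-3 + (-11 + 0))**2)**2 = (-125 + (-3 - 11)**2)**2 = (-125 + (-14)**2)**2 = (-125 + 196)**2 = 71**2 = 5041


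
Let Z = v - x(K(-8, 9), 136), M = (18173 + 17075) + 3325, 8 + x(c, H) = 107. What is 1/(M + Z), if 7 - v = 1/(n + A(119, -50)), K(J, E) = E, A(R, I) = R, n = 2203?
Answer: 2322/89352881 ≈ 2.5987e-5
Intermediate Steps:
x(c, H) = 99 (x(c, H) = -8 + 107 = 99)
v = 16253/2322 (v = 7 - 1/(2203 + 119) = 7 - 1/2322 = 16253/2322 ≈ 6.9996)
M = 38573 (M = 35248 + 3325 = 38573)
Z = -213625/2322 (Z = 16253/2322 - 1*99 = 16253/2322 - 99 = -213625/2322 ≈ -92.000)
1/(M + Z) = 1/(38573 - 213625/2322) = 1/(89352881/2322) = 2322/89352881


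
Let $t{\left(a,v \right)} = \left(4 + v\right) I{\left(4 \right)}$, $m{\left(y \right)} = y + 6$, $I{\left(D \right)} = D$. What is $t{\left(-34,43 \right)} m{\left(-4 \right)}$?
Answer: $376$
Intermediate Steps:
$m{\left(y \right)} = 6 + y$
$t{\left(a,v \right)} = 16 + 4 v$ ($t{\left(a,v \right)} = \left(4 + v\right) 4 = 16 + 4 v$)
$t{\left(-34,43 \right)} m{\left(-4 \right)} = \left(16 + 4 \cdot 43\right) \left(6 - 4\right) = \left(16 + 172\right) 2 = 188 \cdot 2 = 376$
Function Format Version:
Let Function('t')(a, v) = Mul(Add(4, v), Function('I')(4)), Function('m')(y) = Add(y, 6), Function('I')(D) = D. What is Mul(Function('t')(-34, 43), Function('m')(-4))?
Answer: 376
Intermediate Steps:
Function('m')(y) = Add(6, y)
Function('t')(a, v) = Add(16, Mul(4, v)) (Function('t')(a, v) = Mul(Add(4, v), 4) = Add(16, Mul(4, v)))
Mul(Function('t')(-34, 43), Function('m')(-4)) = Mul(Add(16, Mul(4, 43)), Add(6, -4)) = Mul(Add(16, 172), 2) = Mul(188, 2) = 376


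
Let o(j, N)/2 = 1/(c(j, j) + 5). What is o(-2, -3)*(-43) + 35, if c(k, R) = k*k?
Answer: 229/9 ≈ 25.444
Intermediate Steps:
c(k, R) = k²
o(j, N) = 2/(5 + j²) (o(j, N) = 2/(j² + 5) = 2/(5 + j²))
o(-2, -3)*(-43) + 35 = (2/(5 + (-2)²))*(-43) + 35 = (2/(5 + 4))*(-43) + 35 = (2/9)*(-43) + 35 = -86/9 + 35 = 229/9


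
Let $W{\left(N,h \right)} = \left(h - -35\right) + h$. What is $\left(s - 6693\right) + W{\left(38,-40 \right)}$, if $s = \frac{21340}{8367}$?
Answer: $- \frac{56355506}{8367} \approx -6735.5$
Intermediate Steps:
$s = \frac{21340}{8367}$ ($s = 21340 \cdot \frac{1}{8367} = \frac{21340}{8367} \approx 2.5505$)
$W{\left(N,h \right)} = 35 + 2 h$ ($W{\left(N,h \right)} = \left(h + 35\right) + h = \left(35 + h\right) + h = 35 + 2 h$)
$\left(s - 6693\right) + W{\left(38,-40 \right)} = \left(\frac{21340}{8367} - 6693\right) + \left(35 + 2 \left(-40\right)\right) = - \frac{55978991}{8367} + \left(35 - 80\right) = - \frac{55978991}{8367} - 45 = - \frac{56355506}{8367}$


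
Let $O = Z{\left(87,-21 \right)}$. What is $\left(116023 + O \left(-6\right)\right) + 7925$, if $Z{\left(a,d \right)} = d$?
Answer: $124074$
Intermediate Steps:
$O = -21$
$\left(116023 + O \left(-6\right)\right) + 7925 = \left(116023 - -126\right) + 7925 = \left(116023 + 126\right) + 7925 = 116149 + 7925 = 124074$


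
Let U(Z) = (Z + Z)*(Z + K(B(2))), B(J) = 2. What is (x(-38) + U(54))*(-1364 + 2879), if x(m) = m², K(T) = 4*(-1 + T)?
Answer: 11677620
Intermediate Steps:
K(T) = -4 + 4*T
U(Z) = 2*Z*(4 + Z) (U(Z) = (Z + Z)*(Z + (-4 + 4*2)) = (2*Z)*(Z + (-4 + 8)) = (2*Z)*(Z + 4) = (2*Z)*(4 + Z) = 2*Z*(4 + Z))
(x(-38) + U(54))*(-1364 + 2879) = ((-38)² + 2*54*(4 + 54))*(-1364 + 2879) = (1444 + 2*54*58)*1515 = (1444 + 6264)*1515 = 7708*1515 = 11677620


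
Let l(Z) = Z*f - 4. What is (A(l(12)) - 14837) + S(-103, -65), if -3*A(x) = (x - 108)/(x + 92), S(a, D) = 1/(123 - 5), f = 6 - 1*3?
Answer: -162818903/10974 ≈ -14837.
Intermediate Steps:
f = 3 (f = 6 - 3 = 3)
S(a, D) = 1/118
l(Z) = -4 + 3*Z (l(Z) = Z*3 - 4 = 3*Z - 4 = -4 + 3*Z)
A(x) = -(-108 + x)/(3*(92 + x)) (A(x) = -(x - 108)/(3*(x + 92)) = -(-108 + x)/(3*(92 + x)))
(A(l(12)) - 14837) + S(-103, -65) = ((108 - (-4 + 3*12))/(3*(92 + (-4 + 3*12))) - 14837) + 1/118 = ((108 - (-4 + 36))/(3*(92 + (-4 + 36))) - 14837) + 1/118 = ((108 - 1*32)/(3*(92 + 32)) - 14837) + 1/118 = ((⅓)*(108 - 32)/124 - 14837) + 1/118 = ((⅓)*(1/124)*76 - 14837) + 1/118 = (19/93 - 14837) + 1/118 = -1379822/93 + 1/118 = -162818903/10974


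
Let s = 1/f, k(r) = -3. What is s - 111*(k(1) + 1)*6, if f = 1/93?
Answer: 1425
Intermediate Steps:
f = 1/93 ≈ 0.010753
s = 93 (s = 1/(1/93) = 93)
s - 111*(k(1) + 1)*6 = 93 - 111*(-3 + 1)*6 = 93 - (-222)*6 = 93 - 111*(-12) = 93 + 1332 = 1425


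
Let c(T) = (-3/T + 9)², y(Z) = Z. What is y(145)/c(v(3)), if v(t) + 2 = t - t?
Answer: 580/441 ≈ 1.3152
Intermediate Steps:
v(t) = -2 (v(t) = -2 + (t - t) = -2 + 0 = -2)
c(T) = (9 - 3/T)²
y(145)/c(v(3)) = 145/((9*(-1 + 3*(-2))²/(-2)²)) = 145/((9*(¼)*(-1 - 6)²)) = 145/((9*(¼)*(-7)²)) = 145/((9*(¼)*49)) = 145/(441/4) = 145*(4/441) = 580/441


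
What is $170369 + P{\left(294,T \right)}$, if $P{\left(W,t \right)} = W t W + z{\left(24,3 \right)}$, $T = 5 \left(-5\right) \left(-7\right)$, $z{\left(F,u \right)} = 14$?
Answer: $15296683$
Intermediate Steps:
$T = 175$ ($T = \left(-25\right) \left(-7\right) = 175$)
$P{\left(W,t \right)} = 14 + t W^{2}$ ($P{\left(W,t \right)} = W t W + 14 = t W^{2} + 14 = 14 + t W^{2}$)
$170369 + P{\left(294,T \right)} = 170369 + \left(14 + 175 \cdot 294^{2}\right) = 170369 + \left(14 + 175 \cdot 86436\right) = 170369 + \left(14 + 15126300\right) = 170369 + 15126314 = 15296683$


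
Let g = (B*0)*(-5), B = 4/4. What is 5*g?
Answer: 0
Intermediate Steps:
B = 1 (B = 4*(1/4) = 1)
g = 0 (g = (1*0)*(-5) = 0*(-5) = 0)
5*g = 5*0 = 0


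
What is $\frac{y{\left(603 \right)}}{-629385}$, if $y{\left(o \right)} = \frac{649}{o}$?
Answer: $- \frac{649}{379519155} \approx -1.7101 \cdot 10^{-6}$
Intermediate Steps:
$\frac{y{\left(603 \right)}}{-629385} = \frac{649 \cdot \frac{1}{603}}{-629385} = 649 \cdot \frac{1}{603} \left(- \frac{1}{629385}\right) = \frac{649}{603} \left(- \frac{1}{629385}\right) = - \frac{649}{379519155}$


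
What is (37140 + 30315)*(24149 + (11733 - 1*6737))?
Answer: 1965975975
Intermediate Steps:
(37140 + 30315)*(24149 + (11733 - 1*6737)) = 67455*(24149 + (11733 - 6737)) = 67455*(24149 + 4996) = 67455*29145 = 1965975975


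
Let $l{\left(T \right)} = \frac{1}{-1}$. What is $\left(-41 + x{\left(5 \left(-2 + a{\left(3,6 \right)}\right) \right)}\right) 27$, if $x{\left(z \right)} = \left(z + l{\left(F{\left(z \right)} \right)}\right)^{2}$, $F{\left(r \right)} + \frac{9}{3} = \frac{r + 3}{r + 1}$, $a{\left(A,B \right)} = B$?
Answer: $8640$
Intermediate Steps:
$F{\left(r \right)} = -3 + \frac{3 + r}{1 + r}$ ($F{\left(r \right)} = -3 + \frac{r + 3}{r + 1} = -3 + \frac{3 + r}{1 + r}$)
$l{\left(T \right)} = -1$
$x{\left(z \right)} = \left(-1 + z\right)^{2}$ ($x{\left(z \right)} = \left(z - 1\right)^{2} = \left(-1 + z\right)^{2}$)
$\left(-41 + x{\left(5 \left(-2 + a{\left(3,6 \right)}\right) \right)}\right) 27 = \left(-41 + \left(-1 + 5 \left(-2 + 6\right)\right)^{2}\right) 27 = \left(-41 + \left(-1 + 5 \cdot 4\right)^{2}\right) 27 = \left(-41 + \left(-1 + 20\right)^{2}\right) 27 = \left(-41 + 19^{2}\right) 27 = \left(-41 + 361\right) 27 = 320 \cdot 27 = 8640$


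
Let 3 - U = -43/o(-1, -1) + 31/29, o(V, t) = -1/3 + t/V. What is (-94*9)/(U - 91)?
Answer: 16356/475 ≈ 34.434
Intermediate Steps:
o(V, t) = -⅓ + t/V (o(V, t) = -1*⅓ + t/V = -⅓ + t/V)
U = 3853/58 (U = 3 - (-43*(-1/(-1 - ⅓*(-1))) + 31/29) = 3 - (-43*(-1/(-1 + ⅓)) + 31*(1/29)) = 3 - (-43/((-1*(-⅔))) + 31/29) = 3 - (-43/⅔ + 31/29) = 3 - (-43*3/2 + 31/29) = 3 - (-129/2 + 31/29) = 3 - 1*(-3679/58) = 3 + 3679/58 = 3853/58 ≈ 66.431)
(-94*9)/(U - 91) = (-94*9)/(3853/58 - 91) = -846/(-1425/58) = -846*(-58/1425) = 16356/475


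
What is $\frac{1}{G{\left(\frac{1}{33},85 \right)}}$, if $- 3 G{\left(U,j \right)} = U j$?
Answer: $- \frac{99}{85} \approx -1.1647$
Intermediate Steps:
$G{\left(U,j \right)} = - \frac{U j}{3}$
$\frac{1}{G{\left(\frac{1}{33},85 \right)}} = \frac{1}{\left(- \frac{1}{3}\right) \frac{1}{33} \cdot 85} = \frac{1}{- \frac{85}{99}} = - \frac{99}{85}$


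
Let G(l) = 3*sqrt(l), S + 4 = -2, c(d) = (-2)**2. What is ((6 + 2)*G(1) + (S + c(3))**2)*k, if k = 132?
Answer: 3696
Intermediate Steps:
c(d) = 4
S = -6 (S = -4 - 2 = -6)
((6 + 2)*G(1) + (S + c(3))**2)*k = ((6 + 2)*(3*sqrt(1)) + (-6 + 4)**2)*132 = (8*(3*1) + (-2)**2)*132 = (8*3 + 4)*132 = (24 + 4)*132 = 28*132 = 3696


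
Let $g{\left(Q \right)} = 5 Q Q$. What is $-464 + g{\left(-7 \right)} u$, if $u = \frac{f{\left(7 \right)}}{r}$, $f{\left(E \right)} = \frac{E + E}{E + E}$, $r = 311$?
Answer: $- \frac{144059}{311} \approx -463.21$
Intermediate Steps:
$f{\left(E \right)} = 1$ ($f{\left(E \right)} = \frac{2 E}{2 E} = 2 E \frac{1}{2 E} = 1$)
$g{\left(Q \right)} = 5 Q^{2}$
$u = \frac{1}{311}$ ($u = 1 \cdot \frac{1}{311} = \frac{1}{311} \approx 0.0032154$)
$-464 + g{\left(-7 \right)} u = -464 + 5 \left(-7\right)^{2} \cdot \frac{1}{311} = -464 + 5 \cdot 49 \cdot \frac{1}{311} = -464 + 245 \cdot \frac{1}{311} = -464 + \frac{245}{311} = - \frac{144059}{311}$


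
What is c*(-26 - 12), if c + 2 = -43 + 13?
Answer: 1216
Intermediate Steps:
c = -32 (c = -2 + (-43 + 13) = -2 - 30 = -32)
c*(-26 - 12) = -32*(-26 - 12) = -32*(-38) = 1216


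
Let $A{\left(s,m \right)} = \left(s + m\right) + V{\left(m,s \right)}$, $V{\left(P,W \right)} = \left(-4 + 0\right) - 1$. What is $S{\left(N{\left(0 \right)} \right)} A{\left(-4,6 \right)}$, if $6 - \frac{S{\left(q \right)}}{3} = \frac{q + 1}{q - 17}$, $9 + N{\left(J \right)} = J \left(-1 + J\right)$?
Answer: $- \frac{666}{13} \approx -51.231$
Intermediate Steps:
$N{\left(J \right)} = -9 + J \left(-1 + J\right)$
$V{\left(P,W \right)} = -5$ ($V{\left(P,W \right)} = -4 - 1 = -5$)
$S{\left(q \right)} = 18 - \frac{3 \left(1 + q\right)}{-17 + q}$ ($S{\left(q \right)} = 18 - 3 \frac{q + 1}{q - 17} = 18 - 3 \frac{1 + q}{-17 + q} = 18 - \frac{3 \left(1 + q\right)}{-17 + q}$)
$A{\left(s,m \right)} = -5 + m + s$ ($A{\left(s,m \right)} = \left(s + m\right) - 5 = \left(m + s\right) - 5 = -5 + m + s$)
$S{\left(N{\left(0 \right)} \right)} A{\left(-4,6 \right)} = \frac{3 \left(-103 + 5 \left(-9 + 0^{2} - 0\right)\right)}{-17 - \left(9 - 0^{2}\right)} \left(-5 + 6 - 4\right) = \frac{3 \left(-103 + 5 \left(-9 + 0 + 0\right)\right)}{-17 + \left(-9 + 0 + 0\right)} \left(-3\right) = \frac{3 \left(-103 + 5 \left(-9\right)\right)}{-17 - 9} \left(-3\right) = \frac{3 \left(-103 - 45\right)}{-26} \left(-3\right) = 3 \left(- \frac{1}{26}\right) \left(-148\right) \left(-3\right) = \frac{222}{13} \left(-3\right) = - \frac{666}{13}$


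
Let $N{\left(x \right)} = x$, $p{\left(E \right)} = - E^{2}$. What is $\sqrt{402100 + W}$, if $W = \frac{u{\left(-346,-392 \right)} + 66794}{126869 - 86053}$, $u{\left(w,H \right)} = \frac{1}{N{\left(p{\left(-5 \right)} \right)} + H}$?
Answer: $\frac{\sqrt{7280292870792746799}}{4255068} \approx 634.12$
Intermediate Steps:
$u{\left(w,H \right)} = \frac{1}{-25 + H}$ ($u{\left(w,H \right)} = \frac{1}{- \left(-5\right)^{2} + H} = \frac{1}{\left(-1\right) 25 + H} = \frac{1}{-25 + H}$)
$W = \frac{27853097}{17020272}$ ($W = \frac{\frac{1}{-25 - 392} + 66794}{126869 - 86053} = \frac{\frac{1}{-417} + 66794}{40816} = \left(- \frac{1}{417} + 66794\right) \frac{1}{40816} = \frac{27853097}{417} \cdot \frac{1}{40816} = \frac{27853097}{17020272} \approx 1.6365$)
$\sqrt{402100 + W} = \sqrt{402100 + \frac{27853097}{17020272}} = \sqrt{\frac{6843879224297}{17020272}} = \frac{\sqrt{7280292870792746799}}{4255068}$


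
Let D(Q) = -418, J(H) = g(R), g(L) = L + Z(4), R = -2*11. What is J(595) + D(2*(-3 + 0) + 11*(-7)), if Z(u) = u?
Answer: -436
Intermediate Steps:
R = -22
g(L) = 4 + L (g(L) = L + 4 = 4 + L)
J(H) = -18 (J(H) = 4 - 22 = -18)
J(595) + D(2*(-3 + 0) + 11*(-7)) = -18 - 418 = -436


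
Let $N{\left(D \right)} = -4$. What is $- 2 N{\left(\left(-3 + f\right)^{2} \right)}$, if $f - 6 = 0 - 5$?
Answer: $8$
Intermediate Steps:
$f = 1$ ($f = 6 + \left(0 - 5\right) = 6 - 5 = 1$)
$- 2 N{\left(\left(-3 + f\right)^{2} \right)} = \left(-2\right) \left(-4\right) = 8$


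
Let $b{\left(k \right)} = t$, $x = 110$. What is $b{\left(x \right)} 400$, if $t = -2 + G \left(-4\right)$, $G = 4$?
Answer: $-7200$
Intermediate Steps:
$t = -18$ ($t = -2 + 4 \left(-4\right) = -2 - 16 = -18$)
$b{\left(k \right)} = -18$
$b{\left(x \right)} 400 = \left(-18\right) 400 = -7200$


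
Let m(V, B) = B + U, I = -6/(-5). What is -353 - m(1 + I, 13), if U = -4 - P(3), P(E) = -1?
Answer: -363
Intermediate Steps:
I = 6/5 (I = -6*(-⅕) = 6/5 ≈ 1.2000)
U = -3 (U = -4 - 1*(-1) = -4 + 1 = -3)
m(V, B) = -3 + B (m(V, B) = B - 3 = -3 + B)
-353 - m(1 + I, 13) = -353 - (-3 + 13) = -353 - 1*10 = -353 - 10 = -363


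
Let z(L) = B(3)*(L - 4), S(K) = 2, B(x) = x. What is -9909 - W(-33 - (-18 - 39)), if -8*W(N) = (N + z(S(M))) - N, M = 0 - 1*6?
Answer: -39639/4 ≈ -9909.8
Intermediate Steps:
M = -6 (M = 0 - 6 = -6)
z(L) = -12 + 3*L (z(L) = 3*(L - 4) = 3*(-4 + L) = -12 + 3*L)
W(N) = 3/4 (W(N) = -((N + (-12 + 3*2)) - N)/8 = -((N + (-12 + 6)) - N)/8 = -((N - 6) - N)/8 = -((-6 + N) - N)/8 = -1/8*(-6) = 3/4)
-9909 - W(-33 - (-18 - 39)) = -9909 - 1*3/4 = -9909 - 3/4 = -39639/4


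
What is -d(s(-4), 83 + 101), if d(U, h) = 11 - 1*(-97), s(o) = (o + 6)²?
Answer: -108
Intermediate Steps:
s(o) = (6 + o)²
d(U, h) = 108 (d(U, h) = 11 + 97 = 108)
-d(s(-4), 83 + 101) = -1*108 = -108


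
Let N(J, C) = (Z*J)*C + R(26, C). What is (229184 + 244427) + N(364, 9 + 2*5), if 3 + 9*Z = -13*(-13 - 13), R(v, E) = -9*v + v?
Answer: 6577487/9 ≈ 7.3083e+5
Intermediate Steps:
R(v, E) = -8*v
Z = 335/9 (Z = -⅓ + (-13*(-13 - 13))/9 = -⅓ + (-13*(-26))/9 = -⅓ + (⅑)*338 = -⅓ + 338/9 = 335/9 ≈ 37.222)
N(J, C) = -208 + 335*C*J/9 (N(J, C) = (335*J/9)*C - 8*26 = 335*C*J/9 - 208 = -208 + 335*C*J/9)
(229184 + 244427) + N(364, 9 + 2*5) = (229184 + 244427) + (-208 + (335/9)*(9 + 2*5)*364) = 473611 + (-208 + (335/9)*(9 + 10)*364) = 473611 + (-208 + (335/9)*19*364) = 473611 + (-208 + 2316860/9) = 473611 + 2314988/9 = 6577487/9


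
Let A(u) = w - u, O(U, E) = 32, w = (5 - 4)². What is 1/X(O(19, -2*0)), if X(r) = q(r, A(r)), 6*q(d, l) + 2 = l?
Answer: -2/11 ≈ -0.18182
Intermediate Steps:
w = 1 (w = 1² = 1)
A(u) = 1 - u
q(d, l) = -⅓ + l/6
X(r) = -⅙ - r/6 (X(r) = -⅓ + (1 - r)/6 = -⅓ + (⅙ - r/6) = -⅙ - r/6)
1/X(O(19, -2*0)) = 1/(-⅙ - ⅙*32) = 1/(-⅙ - 16/3) = 1/(-11/2) = -2/11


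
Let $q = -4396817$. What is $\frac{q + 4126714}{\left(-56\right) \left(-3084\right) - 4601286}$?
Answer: $\frac{270103}{4428582} \approx 0.060991$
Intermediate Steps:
$\frac{q + 4126714}{\left(-56\right) \left(-3084\right) - 4601286} = \frac{-4396817 + 4126714}{\left(-56\right) \left(-3084\right) - 4601286} = - \frac{270103}{172704 - 4601286} = - \frac{270103}{-4428582} = \left(-270103\right) \left(- \frac{1}{4428582}\right) = \frac{270103}{4428582}$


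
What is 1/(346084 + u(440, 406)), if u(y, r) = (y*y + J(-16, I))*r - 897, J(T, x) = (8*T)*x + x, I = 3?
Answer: 1/78792101 ≈ 1.2692e-8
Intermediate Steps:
J(T, x) = x + 8*T*x (J(T, x) = 8*T*x + x = x + 8*T*x)
u(y, r) = -897 + r*(-381 + y²) (u(y, r) = (y*y + 3*(1 + 8*(-16)))*r - 897 = (y² + 3*(1 - 128))*r - 897 = (y² + 3*(-127))*r - 897 = (y² - 381)*r - 897 = (-381 + y²)*r - 897 = r*(-381 + y²) - 897 = -897 + r*(-381 + y²))
1/(346084 + u(440, 406)) = 1/(346084 + (-897 - 381*406 + 406*440²)) = 1/(346084 + (-897 - 154686 + 406*193600)) = 1/(346084 + (-897 - 154686 + 78601600)) = 1/(346084 + 78446017) = 1/78792101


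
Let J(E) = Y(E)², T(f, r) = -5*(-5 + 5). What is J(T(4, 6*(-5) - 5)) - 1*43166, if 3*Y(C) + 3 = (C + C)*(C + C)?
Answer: -43165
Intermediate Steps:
Y(C) = -1 + 4*C²/3 (Y(C) = -1 + ((C + C)*(C + C))/3 = -1 + ((2*C)*(2*C))/3 = -1 + (4*C²)/3 = -1 + 4*C²/3)
T(f, r) = 0 (T(f, r) = -5*0 = 0)
J(E) = (-1 + 4*E²/3)²
J(T(4, 6*(-5) - 5)) - 1*43166 = (-3 + 4*0²)²/9 - 1*43166 = (-3 + 4*0)²/9 - 43166 = (-3 + 0)²/9 - 43166 = (⅑)*(-3)² - 43166 = (⅑)*9 - 43166 = 1 - 43166 = -43165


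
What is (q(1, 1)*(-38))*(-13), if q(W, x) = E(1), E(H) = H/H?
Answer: 494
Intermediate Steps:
E(H) = 1
q(W, x) = 1
(q(1, 1)*(-38))*(-13) = (1*(-38))*(-13) = -38*(-13) = 494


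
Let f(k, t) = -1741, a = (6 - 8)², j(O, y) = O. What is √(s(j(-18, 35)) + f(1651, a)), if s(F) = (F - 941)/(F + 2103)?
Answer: 4*I*√473157390/2085 ≈ 41.731*I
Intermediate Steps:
s(F) = (-941 + F)/(2103 + F)
a = 4 (a = (-2)² = 4)
√(s(j(-18, 35)) + f(1651, a)) = √((-941 - 18)/(2103 - 18) - 1741) = √(-959/2085 - 1741) = √(-3630944/2085) = 4*I*√473157390/2085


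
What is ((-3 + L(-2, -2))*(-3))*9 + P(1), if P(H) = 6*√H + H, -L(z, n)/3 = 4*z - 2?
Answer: -722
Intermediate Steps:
L(z, n) = 6 - 12*z (L(z, n) = -3*(4*z - 2) = -3*(-2 + 4*z) = 6 - 12*z)
P(H) = H + 6*√H
((-3 + L(-2, -2))*(-3))*9 + P(1) = ((-3 + (6 - 12*(-2)))*(-3))*9 + (1 + 6*√1) = ((-3 + (6 + 24))*(-3))*9 + (1 + 6*1) = ((-3 + 30)*(-3))*9 + (1 + 6) = (27*(-3))*9 + 7 = -81*9 + 7 = -729 + 7 = -722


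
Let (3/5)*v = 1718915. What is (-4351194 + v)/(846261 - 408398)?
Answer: -4459007/1313589 ≈ -3.3945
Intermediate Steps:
v = 8594575/3 (v = (5/3)*1718915 = 8594575/3 ≈ 2.8649e+6)
(-4351194 + v)/(846261 - 408398) = (-4351194 + 8594575/3)/(846261 - 408398) = -4459007/3/437863 = -4459007/3*1/437863 = -4459007/1313589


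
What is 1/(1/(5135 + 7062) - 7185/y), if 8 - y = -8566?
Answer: -34859026/29208957 ≈ -1.1934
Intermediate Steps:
y = 8574 (y = 8 - 1*(-8566) = 8 + 8566 = 8574)
1/(1/(5135 + 7062) - 7185/y) = 1/(1/(5135 + 7062) - 7185/8574) = 1/(1/12197 - 7185*1/8574) = 1/(1/12197 - 2395/2858) = 1/(-29208957/34859026) = -34859026/29208957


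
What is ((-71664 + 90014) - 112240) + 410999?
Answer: 317109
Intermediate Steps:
((-71664 + 90014) - 112240) + 410999 = (18350 - 112240) + 410999 = -93890 + 410999 = 317109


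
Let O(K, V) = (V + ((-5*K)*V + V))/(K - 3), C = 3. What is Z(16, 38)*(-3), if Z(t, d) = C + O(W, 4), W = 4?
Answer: 207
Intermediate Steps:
O(K, V) = (2*V - 5*K*V)/(-3 + K) (O(K, V) = (V + (-5*K*V + V))/(-3 + K) = (V + (V - 5*K*V))/(-3 + K) = (2*V - 5*K*V)/(-3 + K))
Z(t, d) = -69 (Z(t, d) = 3 + 4*(2 - 5*4)/(-3 + 4) = 3 + 4*(2 - 20)/1 = 3 + 4*1*(-18) = 3 - 72 = -69)
Z(16, 38)*(-3) = -69*(-3) = 207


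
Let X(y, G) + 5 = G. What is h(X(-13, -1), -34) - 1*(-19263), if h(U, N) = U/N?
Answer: 327474/17 ≈ 19263.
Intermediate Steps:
X(y, G) = -5 + G
h(X(-13, -1), -34) - 1*(-19263) = (-5 - 1)/(-34) - 1*(-19263) = -6*(-1/34) + 19263 = 3/17 + 19263 = 327474/17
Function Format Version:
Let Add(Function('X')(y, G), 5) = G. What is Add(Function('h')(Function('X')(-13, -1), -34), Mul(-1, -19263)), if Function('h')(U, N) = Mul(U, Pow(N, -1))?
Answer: Rational(327474, 17) ≈ 19263.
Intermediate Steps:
Function('X')(y, G) = Add(-5, G)
Add(Function('h')(Function('X')(-13, -1), -34), Mul(-1, -19263)) = Add(Mul(Add(-5, -1), Pow(-34, -1)), Mul(-1, -19263)) = Add(Mul(-6, Rational(-1, 34)), 19263) = Add(Rational(3, 17), 19263) = Rational(327474, 17)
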